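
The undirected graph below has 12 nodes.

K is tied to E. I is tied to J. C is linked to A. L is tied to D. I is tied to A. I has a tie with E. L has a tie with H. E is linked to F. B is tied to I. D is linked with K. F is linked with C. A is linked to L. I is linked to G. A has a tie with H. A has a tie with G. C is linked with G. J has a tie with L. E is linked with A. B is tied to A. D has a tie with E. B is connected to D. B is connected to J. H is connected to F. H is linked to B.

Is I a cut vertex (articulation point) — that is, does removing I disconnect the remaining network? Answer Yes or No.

No

Even without I, every remaining node can still reach every other (the residual graph is connected), so I is not a cut vertex.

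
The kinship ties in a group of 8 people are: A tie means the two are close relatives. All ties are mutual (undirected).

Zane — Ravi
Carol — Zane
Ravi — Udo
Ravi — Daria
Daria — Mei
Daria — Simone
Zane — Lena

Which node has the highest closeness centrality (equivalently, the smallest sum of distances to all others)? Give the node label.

Farness (sum of distances to all others) for each node — Carol:19, Daria:13, Lena:19, Mei:19, Ravi:11, Simone:19, Udo:17, Zane:13.
The smallest farness is 11, for Ravi, so Ravi has the highest closeness.

Ravi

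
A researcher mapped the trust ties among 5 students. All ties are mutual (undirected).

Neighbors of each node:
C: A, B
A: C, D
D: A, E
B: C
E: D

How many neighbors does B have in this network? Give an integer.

1

B is directly tied to C. That is 1 neighbor, so the degree of B is 1.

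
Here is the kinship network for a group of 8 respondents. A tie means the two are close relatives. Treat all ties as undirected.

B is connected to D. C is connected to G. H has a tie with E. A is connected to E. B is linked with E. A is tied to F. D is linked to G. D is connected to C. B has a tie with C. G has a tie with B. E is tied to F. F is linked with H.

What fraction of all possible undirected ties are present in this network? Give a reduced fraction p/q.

3/7

There are 12 edges and 8 nodes, so the maximum possible is C(8,2) = 28.
Density = 12/28 = 3/7.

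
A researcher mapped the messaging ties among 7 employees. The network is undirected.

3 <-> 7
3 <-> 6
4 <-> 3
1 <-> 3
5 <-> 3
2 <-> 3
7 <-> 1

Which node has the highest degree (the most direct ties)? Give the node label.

Degrees — 1:2, 2:1, 3:6, 4:1, 5:1, 6:1, 7:2.
The maximum is 6, attained only by 3.

3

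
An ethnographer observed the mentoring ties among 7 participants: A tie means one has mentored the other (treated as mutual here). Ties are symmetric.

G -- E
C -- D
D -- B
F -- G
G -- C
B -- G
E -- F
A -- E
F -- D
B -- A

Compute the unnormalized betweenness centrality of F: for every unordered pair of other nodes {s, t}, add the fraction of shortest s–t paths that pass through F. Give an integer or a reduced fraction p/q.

Pairs whose geodesics pass through F — G–D: 1/3; D–E: 1.
All other pairs contribute 0.
Summing the contributions gives betweenness(F) = 4/3.

4/3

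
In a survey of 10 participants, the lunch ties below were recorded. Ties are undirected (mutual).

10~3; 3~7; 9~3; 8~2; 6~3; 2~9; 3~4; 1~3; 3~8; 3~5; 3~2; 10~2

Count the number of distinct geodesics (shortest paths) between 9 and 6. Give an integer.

1

The shortest distance is 2, and the only length-2 path is 9–3–6. So there is exactly 1 shortest path.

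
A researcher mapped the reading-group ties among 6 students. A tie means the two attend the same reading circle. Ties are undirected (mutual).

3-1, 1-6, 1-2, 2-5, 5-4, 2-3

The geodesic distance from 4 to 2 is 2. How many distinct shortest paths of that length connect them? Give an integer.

1

The shortest distance is 2, and the only length-2 path is 4–5–2. So there is exactly 1 shortest path.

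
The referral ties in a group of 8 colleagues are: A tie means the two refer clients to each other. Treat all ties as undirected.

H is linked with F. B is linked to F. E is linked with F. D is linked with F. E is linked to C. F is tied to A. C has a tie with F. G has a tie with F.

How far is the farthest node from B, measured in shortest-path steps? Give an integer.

2

Distances from B: A:2, C:2, D:2, E:2, F:1, G:2, H:2.
The largest is 2 (to C, D, G, H, A, and E), so the eccentricity of B is 2.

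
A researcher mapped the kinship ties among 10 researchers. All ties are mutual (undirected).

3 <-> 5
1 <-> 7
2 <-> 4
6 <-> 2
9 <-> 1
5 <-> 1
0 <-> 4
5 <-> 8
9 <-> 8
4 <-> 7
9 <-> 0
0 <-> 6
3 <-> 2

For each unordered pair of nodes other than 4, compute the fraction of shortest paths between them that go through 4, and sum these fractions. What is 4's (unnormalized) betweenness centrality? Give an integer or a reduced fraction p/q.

Pairs whose geodesics pass through 4 — 2–9: 1/2; 2–1: 1/2; 2–7: 1; 2–0: 1/2; 3–7: 1/2; 3–0: 1/2; 7–0: 1; 7–6: 2/2.
All other pairs contribute 0.
Summing the contributions gives betweenness(4) = 11/2.

11/2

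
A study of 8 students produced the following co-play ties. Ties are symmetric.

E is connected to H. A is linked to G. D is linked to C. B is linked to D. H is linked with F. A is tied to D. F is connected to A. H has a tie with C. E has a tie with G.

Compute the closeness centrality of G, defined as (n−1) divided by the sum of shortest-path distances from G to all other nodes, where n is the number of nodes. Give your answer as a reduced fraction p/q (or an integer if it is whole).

Distances from G: A:1, B:3, C:3, D:2, E:1, F:2, H:2. Sum = 14.
n = 8, so closeness = 7/14 = 1/2.

1/2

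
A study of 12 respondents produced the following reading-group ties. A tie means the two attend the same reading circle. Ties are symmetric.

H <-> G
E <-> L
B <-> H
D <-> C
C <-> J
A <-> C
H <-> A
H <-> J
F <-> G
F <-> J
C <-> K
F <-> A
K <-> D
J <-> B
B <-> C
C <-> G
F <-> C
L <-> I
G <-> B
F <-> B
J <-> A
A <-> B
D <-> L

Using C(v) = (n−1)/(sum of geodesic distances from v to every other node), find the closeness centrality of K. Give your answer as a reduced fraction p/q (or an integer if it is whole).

Distances from K: A:2, B:2, C:1, D:1, E:3, F:2, G:2, H:3, I:3, J:2, L:2. Sum = 23.
n = 12, so closeness = 11/23.

11/23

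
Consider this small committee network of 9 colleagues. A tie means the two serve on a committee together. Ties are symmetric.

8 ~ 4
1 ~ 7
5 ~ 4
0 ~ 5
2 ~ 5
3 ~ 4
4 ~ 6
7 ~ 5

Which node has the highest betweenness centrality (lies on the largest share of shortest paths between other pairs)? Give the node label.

5

Unnormalized betweenness of each node: 0:0, 1:0, 2:0, 3:0, 4:18, 5:21, 6:0, 7:7, 8:0.
5 has the largest value, 21, making it the main broker — the node through which the most shortest paths run.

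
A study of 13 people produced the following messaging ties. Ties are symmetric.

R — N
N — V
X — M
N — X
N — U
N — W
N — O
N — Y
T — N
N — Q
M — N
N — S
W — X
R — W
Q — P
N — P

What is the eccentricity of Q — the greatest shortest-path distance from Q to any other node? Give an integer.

2

Distances from Q: M:2, N:1, O:2, P:1, R:2, S:2, T:2, U:2, V:2, W:2, X:2, Y:2.
The largest is 2 (to W, O, S, Y, V, X, U, M, R, and T), so the eccentricity of Q is 2.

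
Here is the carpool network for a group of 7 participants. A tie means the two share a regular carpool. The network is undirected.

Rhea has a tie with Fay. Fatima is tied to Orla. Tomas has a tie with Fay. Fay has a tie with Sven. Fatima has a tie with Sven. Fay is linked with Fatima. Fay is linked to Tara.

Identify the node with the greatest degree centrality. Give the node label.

Degrees — Fatima:3, Fay:5, Orla:1, Rhea:1, Sven:2, Tara:1, Tomas:1.
The maximum is 5, attained only by Fay.

Fay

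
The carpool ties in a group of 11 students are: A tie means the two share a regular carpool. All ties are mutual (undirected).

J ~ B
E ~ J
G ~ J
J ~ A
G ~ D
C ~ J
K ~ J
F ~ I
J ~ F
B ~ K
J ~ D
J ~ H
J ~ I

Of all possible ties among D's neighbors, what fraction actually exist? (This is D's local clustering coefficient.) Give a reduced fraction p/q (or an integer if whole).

1

D's neighbors: G and J (k = 2).
Possible neighbor pairs: C(2,2) = 1. Edges among them: G–J → e = 1.
Clustering(D) = 1/1.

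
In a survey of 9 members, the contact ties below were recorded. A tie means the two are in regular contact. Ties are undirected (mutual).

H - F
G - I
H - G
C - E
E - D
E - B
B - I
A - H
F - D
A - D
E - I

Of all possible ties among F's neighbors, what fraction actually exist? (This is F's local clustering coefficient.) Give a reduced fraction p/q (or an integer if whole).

F's neighbors: D and H (k = 2).
Possible neighbor pairs: C(2,2) = 1. Edges among them: none → e = 0.
Clustering(F) = 0/1.

0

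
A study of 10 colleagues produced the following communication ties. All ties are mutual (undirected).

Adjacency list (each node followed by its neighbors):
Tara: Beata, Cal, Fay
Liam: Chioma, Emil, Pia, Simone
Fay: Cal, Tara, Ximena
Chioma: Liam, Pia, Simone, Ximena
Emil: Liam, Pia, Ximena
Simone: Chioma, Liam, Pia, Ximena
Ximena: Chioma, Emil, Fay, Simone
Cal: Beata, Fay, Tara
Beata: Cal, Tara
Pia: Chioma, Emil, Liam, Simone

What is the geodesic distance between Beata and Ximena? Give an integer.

One shortest route is Beata – Tara – Fay – Ximena, which uses 3 edges, and at distance 2 from Beata we only reach {Fay}, which does not include Ximena. So d(Beata,Ximena) = 3.

3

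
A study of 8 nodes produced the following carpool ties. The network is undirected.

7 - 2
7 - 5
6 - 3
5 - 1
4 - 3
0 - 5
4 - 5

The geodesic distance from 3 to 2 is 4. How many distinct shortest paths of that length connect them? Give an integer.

1

The shortest distance is 4, and the only length-4 path is 3–4–5–7–2. So there is exactly 1 shortest path.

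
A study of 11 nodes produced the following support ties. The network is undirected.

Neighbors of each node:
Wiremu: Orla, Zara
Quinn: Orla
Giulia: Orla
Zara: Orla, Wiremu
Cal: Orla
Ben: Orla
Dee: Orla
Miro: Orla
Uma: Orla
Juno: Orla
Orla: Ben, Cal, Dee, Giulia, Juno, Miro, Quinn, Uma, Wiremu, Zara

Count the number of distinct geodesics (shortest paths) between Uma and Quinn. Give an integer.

The shortest distance is 2, and the only length-2 path is Uma–Orla–Quinn. So there is exactly 1 shortest path.

1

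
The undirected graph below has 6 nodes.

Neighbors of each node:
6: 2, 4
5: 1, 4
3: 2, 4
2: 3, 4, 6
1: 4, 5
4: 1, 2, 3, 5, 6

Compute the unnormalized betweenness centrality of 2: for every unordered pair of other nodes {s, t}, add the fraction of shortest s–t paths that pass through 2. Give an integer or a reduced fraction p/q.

Pairs whose geodesics pass through 2 — 6–3: 1/2.
All other pairs contribute 0.
Summing the contributions gives betweenness(2) = 1/2.

1/2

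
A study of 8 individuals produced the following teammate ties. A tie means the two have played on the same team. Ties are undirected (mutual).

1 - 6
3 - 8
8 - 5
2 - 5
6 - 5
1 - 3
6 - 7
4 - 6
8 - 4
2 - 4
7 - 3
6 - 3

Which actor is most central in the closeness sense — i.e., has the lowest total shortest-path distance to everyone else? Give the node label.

6

Farness (sum of distances to all others) for each node — 1:13, 2:15, 3:11, 4:11, 5:11, 6:9, 7:13, 8:11.
The smallest farness is 9, for 6, so 6 has the highest closeness.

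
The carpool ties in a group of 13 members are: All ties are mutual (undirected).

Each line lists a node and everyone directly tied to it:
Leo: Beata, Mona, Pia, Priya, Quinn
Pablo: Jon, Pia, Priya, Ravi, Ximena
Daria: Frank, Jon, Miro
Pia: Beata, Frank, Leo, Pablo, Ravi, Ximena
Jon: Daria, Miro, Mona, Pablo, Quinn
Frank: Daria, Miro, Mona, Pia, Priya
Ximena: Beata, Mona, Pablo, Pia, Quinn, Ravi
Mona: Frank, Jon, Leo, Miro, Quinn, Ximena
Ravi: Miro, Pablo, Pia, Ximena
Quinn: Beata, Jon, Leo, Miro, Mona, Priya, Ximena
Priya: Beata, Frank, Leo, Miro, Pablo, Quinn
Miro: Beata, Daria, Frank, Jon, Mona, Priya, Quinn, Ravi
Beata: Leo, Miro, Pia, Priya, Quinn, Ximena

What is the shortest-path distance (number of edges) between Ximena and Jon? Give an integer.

2

One shortest route is Ximena – Pablo – Jon, which uses 2 edges, and Ximena and Jon are not directly tied, so nothing shorter exists. So d(Ximena,Jon) = 2.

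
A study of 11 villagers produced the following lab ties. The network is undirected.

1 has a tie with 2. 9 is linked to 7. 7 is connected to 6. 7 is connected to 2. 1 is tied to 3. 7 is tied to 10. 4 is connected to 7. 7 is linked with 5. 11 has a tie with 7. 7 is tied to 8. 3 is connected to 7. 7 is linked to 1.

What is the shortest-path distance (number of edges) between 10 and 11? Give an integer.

2

One shortest route is 10 – 7 – 11, which uses 2 edges, and 10 and 11 are not directly tied, so nothing shorter exists. So d(10,11) = 2.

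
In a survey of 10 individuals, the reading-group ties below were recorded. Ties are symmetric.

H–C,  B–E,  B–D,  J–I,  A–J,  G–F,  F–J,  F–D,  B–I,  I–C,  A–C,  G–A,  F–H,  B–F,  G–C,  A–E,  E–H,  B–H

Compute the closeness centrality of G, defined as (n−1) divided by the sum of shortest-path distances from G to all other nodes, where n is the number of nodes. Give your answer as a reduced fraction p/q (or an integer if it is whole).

Distances from G: A:1, B:2, C:1, D:2, E:2, F:1, H:2, I:2, J:2. Sum = 15.
n = 10, so closeness = 9/15 = 3/5.

3/5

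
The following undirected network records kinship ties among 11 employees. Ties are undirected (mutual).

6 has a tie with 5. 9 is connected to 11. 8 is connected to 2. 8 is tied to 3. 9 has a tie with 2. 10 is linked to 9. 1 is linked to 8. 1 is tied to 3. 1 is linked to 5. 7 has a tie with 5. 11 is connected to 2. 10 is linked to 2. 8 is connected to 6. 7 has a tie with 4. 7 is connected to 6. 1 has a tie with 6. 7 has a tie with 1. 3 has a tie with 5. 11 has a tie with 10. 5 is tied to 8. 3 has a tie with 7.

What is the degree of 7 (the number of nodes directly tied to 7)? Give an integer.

7 is directly tied to 1, 3, 4, 5, and 6. That is 5 neighbors, so the degree of 7 is 5.

5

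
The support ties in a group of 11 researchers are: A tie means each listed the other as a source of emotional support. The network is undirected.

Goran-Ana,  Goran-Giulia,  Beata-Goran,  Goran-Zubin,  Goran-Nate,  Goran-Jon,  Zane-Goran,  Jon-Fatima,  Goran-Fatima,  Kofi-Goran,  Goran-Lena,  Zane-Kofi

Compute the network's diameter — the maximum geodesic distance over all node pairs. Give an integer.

2

Eccentricity of each node (its greatest distance to any other): Ana:2, Beata:2, Fatima:2, Giulia:2, Goran:1, Jon:2, Kofi:2, Lena:2, Nate:2, Zane:2, Zubin:2.
The maximum eccentricity is 2, realized for instance by the pair Jon–Zubin via Jon – Goran – Zubin. So the diameter is 2.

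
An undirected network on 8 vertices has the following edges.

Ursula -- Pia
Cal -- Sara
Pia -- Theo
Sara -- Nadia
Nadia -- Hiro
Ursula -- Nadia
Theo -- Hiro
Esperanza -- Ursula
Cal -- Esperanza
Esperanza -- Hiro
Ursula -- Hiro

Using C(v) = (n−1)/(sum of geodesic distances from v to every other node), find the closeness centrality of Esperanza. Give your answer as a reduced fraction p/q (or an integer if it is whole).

7/11

Distances from Esperanza: Cal:1, Hiro:1, Nadia:2, Pia:2, Sara:2, Theo:2, Ursula:1. Sum = 11.
n = 8, so closeness = 7/11.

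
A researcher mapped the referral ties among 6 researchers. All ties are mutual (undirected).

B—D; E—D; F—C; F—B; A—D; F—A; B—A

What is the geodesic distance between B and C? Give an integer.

2

One shortest route is B – F – C, which uses 2 edges, and B and C are not directly tied, so nothing shorter exists. So d(B,C) = 2.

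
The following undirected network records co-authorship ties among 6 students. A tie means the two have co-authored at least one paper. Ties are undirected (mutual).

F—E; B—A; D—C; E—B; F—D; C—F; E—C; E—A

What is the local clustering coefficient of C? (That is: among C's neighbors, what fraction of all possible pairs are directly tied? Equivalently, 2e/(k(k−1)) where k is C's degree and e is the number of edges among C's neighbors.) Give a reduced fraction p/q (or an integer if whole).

2/3

C's neighbors: D, E, and F (k = 3).
Possible neighbor pairs: C(3,2) = 3. Edges among them: D–F, E–F → e = 2.
Clustering(C) = 2/3.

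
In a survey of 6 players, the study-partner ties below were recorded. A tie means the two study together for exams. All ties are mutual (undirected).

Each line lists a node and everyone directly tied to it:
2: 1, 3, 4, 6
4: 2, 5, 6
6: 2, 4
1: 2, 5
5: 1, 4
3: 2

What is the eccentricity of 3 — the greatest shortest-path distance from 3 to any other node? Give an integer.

3

Distances from 3: 1:2, 2:1, 4:2, 5:3, 6:2.
The largest is 3 (to 5), so the eccentricity of 3 is 3.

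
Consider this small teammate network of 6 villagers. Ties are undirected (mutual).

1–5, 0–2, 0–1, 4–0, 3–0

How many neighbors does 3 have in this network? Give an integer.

1

3 is directly tied to 0. That is 1 neighbor, so the degree of 3 is 1.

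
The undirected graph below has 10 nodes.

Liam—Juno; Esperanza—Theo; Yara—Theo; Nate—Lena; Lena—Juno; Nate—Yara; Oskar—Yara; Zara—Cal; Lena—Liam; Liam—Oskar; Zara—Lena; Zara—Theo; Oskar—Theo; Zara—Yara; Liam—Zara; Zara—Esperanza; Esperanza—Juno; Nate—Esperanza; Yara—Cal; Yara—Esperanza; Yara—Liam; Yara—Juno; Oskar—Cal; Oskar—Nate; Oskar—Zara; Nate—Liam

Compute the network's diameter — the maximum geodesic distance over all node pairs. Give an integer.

2

Eccentricity of each node (its greatest distance to any other): Cal:2, Esperanza:2, Juno:2, Lena:2, Liam:2, Nate:2, Oskar:2, Theo:2, Yara:2, Zara:2.
The maximum eccentricity is 2, realized for instance by the pair Liam–Cal via Liam – Yara – Cal. So the diameter is 2.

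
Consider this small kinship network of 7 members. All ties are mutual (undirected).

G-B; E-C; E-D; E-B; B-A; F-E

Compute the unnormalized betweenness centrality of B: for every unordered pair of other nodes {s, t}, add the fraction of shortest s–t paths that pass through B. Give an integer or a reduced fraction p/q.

9

Pairs whose geodesics pass through B — F–A: 1; F–G: 1; E–A: 1; E–G: 1; A–D: 1; A–C: 1; A–G: 1; D–G: 1; C–G: 1.
All other pairs contribute 0.
Summing the contributions gives betweenness(B) = 9.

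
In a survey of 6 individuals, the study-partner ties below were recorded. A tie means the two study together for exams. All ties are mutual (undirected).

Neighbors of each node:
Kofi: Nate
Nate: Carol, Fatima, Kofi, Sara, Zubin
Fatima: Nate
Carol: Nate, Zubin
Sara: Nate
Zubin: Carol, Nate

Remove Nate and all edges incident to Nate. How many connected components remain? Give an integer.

4

Without Nate, the remaining ties split the others into: {Sara}; {Carol, Zubin}; {Kofi}; {Fatima}.
That's 4 separate components.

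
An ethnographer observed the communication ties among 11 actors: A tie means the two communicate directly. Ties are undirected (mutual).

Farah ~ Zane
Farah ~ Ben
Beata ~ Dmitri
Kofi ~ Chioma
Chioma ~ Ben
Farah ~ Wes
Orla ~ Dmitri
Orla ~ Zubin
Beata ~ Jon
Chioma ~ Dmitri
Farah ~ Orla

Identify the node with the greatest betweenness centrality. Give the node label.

Dmitri

Unnormalized betweenness of each node: Beata:9, Ben:6, Chioma:12, Dmitri:20, Farah:19, Jon:0, Kofi:0, Orla:18, Wes:0, Zane:0, Zubin:0.
Dmitri has the largest value, 20, making it the main broker — the node through which the most shortest paths run.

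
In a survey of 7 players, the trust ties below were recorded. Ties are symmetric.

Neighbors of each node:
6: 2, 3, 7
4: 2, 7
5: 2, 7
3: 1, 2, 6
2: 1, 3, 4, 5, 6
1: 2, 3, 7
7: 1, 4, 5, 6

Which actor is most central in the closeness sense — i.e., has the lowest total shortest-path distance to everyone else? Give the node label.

Farness (sum of distances to all others) for each node — 1:9, 2:7, 3:9, 4:10, 5:10, 6:9, 7:8.
The smallest farness is 7, for 2, so 2 has the highest closeness.

2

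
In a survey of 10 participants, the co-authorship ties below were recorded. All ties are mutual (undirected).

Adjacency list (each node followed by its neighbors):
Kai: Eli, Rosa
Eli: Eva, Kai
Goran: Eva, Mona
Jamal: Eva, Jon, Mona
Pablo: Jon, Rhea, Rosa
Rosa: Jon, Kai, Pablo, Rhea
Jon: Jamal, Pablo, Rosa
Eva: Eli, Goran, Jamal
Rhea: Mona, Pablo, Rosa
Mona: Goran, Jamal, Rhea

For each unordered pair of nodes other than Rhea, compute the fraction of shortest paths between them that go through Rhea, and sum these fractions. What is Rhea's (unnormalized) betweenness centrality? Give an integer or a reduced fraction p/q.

Pairs whose geodesics pass through Rhea — Mona–Pablo: 1; Mona–Rosa: 1; Mona–Kai: 1; Pablo–Goran: 1; Rosa–Goran: 1.
All other pairs contribute 0.
Summing the contributions gives betweenness(Rhea) = 5.

5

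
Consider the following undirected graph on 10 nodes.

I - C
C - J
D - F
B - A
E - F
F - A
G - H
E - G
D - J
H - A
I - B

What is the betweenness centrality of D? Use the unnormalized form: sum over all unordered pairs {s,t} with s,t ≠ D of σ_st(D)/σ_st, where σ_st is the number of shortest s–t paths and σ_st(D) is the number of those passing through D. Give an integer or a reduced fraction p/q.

15/2

Pairs whose geodesics pass through D — A–J: 1; H–J: 1; G–J: 1; G–C: 1/2; E–J: 1; E–C: 1; F–J: 1; F–C: 1.
All other pairs contribute 0.
Summing the contributions gives betweenness(D) = 15/2.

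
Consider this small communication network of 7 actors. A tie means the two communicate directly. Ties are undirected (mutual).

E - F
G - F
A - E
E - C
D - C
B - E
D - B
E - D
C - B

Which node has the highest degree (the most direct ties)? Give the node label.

Degrees — A:1, B:3, C:3, D:3, E:5, F:2, G:1.
The maximum is 5, attained only by E.

E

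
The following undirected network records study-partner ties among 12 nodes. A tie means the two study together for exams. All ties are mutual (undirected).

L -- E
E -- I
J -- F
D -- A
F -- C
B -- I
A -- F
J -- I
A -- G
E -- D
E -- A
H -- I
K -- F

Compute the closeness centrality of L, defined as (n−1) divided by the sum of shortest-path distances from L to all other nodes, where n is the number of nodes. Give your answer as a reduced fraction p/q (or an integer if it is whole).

Distances from L: A:2, B:3, C:4, D:2, E:1, F:3, G:3, H:3, I:2, J:3, K:4. Sum = 30.
n = 12, so closeness = 11/30.

11/30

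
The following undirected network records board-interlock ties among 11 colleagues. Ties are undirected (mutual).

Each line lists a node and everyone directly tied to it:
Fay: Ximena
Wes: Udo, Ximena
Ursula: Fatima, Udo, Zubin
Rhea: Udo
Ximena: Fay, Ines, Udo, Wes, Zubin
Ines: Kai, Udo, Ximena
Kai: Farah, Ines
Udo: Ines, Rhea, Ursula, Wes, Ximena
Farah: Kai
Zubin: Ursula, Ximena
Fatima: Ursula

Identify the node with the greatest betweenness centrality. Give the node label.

Unnormalized betweenness of each node: Farah:0, Fatima:0, Fay:0, Ines:16, Kai:9, Rhea:0, Udo:41/2, Ursula:10, Wes:0, Ximena:31/2, Zubin:2.
Udo has the largest value, 41/2, making it the main broker — the node through which the most shortest paths run.

Udo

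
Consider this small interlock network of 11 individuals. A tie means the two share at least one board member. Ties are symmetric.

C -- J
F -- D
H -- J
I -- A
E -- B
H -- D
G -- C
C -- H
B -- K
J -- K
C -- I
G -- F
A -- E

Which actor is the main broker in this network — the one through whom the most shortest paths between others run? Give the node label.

C

Unnormalized betweenness of each node: A:6, B:4, C:39/2, D:5/2, E:3, F:1, G:11/2, H:17/2, I:10, J:12, K:8.
C has the largest value, 39/2, making it the main broker — the node through which the most shortest paths run.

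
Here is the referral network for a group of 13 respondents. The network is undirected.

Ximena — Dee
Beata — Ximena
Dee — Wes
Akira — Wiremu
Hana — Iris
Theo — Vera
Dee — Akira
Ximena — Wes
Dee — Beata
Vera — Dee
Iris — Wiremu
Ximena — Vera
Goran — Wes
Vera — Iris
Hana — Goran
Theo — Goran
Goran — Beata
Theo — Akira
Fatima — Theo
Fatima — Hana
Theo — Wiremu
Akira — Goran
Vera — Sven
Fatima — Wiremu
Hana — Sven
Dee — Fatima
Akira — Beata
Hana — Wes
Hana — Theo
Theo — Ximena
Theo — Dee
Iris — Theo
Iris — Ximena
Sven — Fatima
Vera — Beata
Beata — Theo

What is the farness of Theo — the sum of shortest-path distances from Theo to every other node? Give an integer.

Distances from Theo: Akira:1, Beata:1, Dee:1, Fatima:1, Goran:1, Hana:1, Iris:1, Sven:2, Vera:1, Wes:2, Wiremu:1, Ximena:1.
Sum = 1 + 1 + 1 + 1 + 1 + 1 + 1 + 2 + 1 + 2 + 1 + 1 = 14.

14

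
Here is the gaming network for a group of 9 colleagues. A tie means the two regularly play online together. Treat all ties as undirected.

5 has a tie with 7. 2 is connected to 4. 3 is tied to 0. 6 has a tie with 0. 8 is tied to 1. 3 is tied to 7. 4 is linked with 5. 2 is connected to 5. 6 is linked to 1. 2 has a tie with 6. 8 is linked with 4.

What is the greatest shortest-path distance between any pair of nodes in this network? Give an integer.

4

Eccentricity of each node (its greatest distance to any other): 0:3, 1:4, 2:3, 3:4, 4:3, 5:3, 6:3, 7:4, 8:4.
The maximum eccentricity is 4, realized for instance by the pair 1–7 via 1 – 6 – 0 – 3 – 7. So the diameter is 4.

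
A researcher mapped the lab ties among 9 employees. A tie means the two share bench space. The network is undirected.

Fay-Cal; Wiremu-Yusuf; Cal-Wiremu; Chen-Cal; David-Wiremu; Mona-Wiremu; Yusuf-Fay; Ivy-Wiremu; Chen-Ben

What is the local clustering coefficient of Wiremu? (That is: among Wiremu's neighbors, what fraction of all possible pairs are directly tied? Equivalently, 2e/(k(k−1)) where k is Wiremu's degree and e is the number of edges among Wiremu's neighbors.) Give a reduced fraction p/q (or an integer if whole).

Wiremu's neighbors: Cal, David, Ivy, Mona, and Yusuf (k = 5).
Possible neighbor pairs: C(5,2) = 10. Edges among them: none → e = 0.
Clustering(Wiremu) = 0/10 = 0.

0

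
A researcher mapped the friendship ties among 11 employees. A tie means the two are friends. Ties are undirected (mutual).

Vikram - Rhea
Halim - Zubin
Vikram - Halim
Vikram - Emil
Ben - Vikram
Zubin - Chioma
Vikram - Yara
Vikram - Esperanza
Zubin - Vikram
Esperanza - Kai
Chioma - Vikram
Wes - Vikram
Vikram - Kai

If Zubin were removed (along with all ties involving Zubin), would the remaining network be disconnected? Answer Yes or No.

No

Even without Zubin, every remaining node can still reach every other (the residual graph is connected), so Zubin is not a cut vertex.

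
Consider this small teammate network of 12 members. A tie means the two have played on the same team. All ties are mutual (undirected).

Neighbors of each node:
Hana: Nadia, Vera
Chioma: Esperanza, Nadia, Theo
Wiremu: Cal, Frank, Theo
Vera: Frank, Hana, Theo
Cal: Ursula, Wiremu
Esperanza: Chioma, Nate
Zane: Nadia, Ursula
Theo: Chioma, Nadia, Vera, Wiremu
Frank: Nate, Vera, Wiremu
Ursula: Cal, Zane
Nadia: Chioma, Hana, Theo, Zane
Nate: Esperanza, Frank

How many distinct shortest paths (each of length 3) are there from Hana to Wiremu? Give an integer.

The shortest distance is 3. The length-3 paths are: Hana–Vera–Theo–Wiremu; Hana–Nadia–Theo–Wiremu; Hana–Vera–Frank–Wiremu.
That gives 3 distinct shortest paths.

3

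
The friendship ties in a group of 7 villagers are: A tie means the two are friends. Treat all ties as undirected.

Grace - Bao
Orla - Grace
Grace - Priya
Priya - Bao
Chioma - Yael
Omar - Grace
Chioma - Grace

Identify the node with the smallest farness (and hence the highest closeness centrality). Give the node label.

Grace

Farness (sum of distances to all others) for each node — Bao:11, Chioma:10, Grace:7, Omar:12, Orla:12, Priya:11, Yael:15.
The smallest farness is 7, for Grace, so Grace has the highest closeness.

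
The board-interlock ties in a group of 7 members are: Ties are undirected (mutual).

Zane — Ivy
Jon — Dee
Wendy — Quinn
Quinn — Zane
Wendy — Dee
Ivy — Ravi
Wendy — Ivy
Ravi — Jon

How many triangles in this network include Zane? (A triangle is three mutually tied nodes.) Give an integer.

Zane's neighbors are Ivy and Quinn, but none of them are tied to each other, so no triangle contains Zane.

0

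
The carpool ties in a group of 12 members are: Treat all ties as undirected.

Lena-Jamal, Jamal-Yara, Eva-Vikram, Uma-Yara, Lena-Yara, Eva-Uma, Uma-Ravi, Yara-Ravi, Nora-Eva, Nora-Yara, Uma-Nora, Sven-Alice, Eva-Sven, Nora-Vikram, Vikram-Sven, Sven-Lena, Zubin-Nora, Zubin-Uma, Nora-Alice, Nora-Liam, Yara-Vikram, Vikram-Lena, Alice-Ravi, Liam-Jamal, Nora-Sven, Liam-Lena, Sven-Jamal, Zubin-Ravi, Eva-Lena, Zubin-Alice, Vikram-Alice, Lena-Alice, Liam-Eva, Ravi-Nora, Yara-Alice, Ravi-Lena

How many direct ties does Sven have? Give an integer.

Sven is directly tied to Alice, Eva, Jamal, Lena, Nora, and Vikram. That is 6 neighbors, so the degree of Sven is 6.

6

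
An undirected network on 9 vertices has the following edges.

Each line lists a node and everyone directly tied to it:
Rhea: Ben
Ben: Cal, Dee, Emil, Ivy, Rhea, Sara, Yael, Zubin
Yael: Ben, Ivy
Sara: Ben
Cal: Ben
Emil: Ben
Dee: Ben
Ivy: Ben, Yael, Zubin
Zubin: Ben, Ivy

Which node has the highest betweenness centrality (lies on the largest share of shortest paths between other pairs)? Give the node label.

Ben

Unnormalized betweenness of each node: Ben:51/2, Cal:0, Dee:0, Emil:0, Ivy:1/2, Rhea:0, Sara:0, Yael:0, Zubin:0.
Ben has the largest value, 51/2, making it the main broker — the node through which the most shortest paths run.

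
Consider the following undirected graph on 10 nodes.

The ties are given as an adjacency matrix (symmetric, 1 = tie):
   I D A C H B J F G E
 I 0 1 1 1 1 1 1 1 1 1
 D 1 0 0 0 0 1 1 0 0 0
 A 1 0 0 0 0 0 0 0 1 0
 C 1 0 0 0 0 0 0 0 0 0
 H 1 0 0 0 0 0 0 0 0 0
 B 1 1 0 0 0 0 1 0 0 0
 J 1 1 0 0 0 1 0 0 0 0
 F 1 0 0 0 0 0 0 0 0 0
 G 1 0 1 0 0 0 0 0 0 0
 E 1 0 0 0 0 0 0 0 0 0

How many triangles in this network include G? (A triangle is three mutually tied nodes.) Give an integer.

G's neighbors: A and I.
Neighbor pairs that are themselves tied: G–A–I. Each forms one triangle with G, for 1 in total.

1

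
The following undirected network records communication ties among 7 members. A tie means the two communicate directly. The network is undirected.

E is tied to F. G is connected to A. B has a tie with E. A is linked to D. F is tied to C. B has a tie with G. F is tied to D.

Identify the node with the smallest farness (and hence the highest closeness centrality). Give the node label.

Farness (sum of distances to all others) for each node — A:12, B:12, C:15, D:11, E:11, F:10, G:13.
The smallest farness is 10, for F, so F has the highest closeness.

F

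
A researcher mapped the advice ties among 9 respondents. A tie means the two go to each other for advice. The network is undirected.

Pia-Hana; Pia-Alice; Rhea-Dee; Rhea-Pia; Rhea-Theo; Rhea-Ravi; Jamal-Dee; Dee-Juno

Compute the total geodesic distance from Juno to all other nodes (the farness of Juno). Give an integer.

Distances from Juno: Alice:4, Dee:1, Hana:4, Jamal:2, Pia:3, Ravi:3, Rhea:2, Theo:3.
Sum = 4 + 1 + 4 + 2 + 3 + 3 + 2 + 3 = 22.

22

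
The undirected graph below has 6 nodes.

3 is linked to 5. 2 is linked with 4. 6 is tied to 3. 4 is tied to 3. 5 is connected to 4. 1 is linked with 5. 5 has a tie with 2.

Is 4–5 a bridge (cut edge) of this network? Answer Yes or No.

No

Even without that edge, 4 still reaches 5 via 4 – 2 – 5, so the network stays connected. Not a bridge.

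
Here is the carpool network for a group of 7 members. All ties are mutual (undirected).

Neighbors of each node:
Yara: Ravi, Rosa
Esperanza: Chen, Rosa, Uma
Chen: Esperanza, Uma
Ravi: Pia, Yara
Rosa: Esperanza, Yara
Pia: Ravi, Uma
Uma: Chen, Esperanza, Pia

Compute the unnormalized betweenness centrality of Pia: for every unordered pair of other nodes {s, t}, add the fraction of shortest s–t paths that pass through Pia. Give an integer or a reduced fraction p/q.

Pairs whose geodesics pass through Pia — Yara–Uma: 1/2; Esperanza–Ravi: 1/2; Chen–Ravi: 1; Uma–Ravi: 1.
All other pairs contribute 0.
Summing the contributions gives betweenness(Pia) = 3.

3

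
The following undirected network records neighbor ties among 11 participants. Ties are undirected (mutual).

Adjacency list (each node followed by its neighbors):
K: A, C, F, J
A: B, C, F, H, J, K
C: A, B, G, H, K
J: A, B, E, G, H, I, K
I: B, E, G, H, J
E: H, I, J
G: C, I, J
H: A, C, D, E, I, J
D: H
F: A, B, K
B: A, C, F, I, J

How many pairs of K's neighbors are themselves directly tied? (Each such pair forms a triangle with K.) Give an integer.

3

K's neighbors: A, C, F, and J.
Neighbor pairs that are themselves tied: K–A–C; K–A–F; K–A–J. Each forms one triangle with K, for 3 in total.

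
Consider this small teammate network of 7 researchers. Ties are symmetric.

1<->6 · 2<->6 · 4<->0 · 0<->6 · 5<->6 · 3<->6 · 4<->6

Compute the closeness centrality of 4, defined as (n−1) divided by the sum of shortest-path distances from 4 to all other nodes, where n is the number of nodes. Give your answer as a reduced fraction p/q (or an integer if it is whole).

Distances from 4: 0:1, 1:2, 2:2, 3:2, 5:2, 6:1. Sum = 10.
n = 7, so closeness = 6/10 = 3/5.

3/5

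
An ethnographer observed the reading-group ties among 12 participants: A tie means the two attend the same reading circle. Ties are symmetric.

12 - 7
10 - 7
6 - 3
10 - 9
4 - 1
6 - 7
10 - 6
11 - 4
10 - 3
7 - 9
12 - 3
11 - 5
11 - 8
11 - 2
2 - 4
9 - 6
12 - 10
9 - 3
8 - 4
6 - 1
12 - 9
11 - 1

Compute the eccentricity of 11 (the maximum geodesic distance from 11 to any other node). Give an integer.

4

Distances from 11: 1:1, 2:1, 3:3, 4:1, 5:1, 6:2, 7:3, 8:1, 9:3, 10:3, 12:4.
The largest is 4 (to 12), so the eccentricity of 11 is 4.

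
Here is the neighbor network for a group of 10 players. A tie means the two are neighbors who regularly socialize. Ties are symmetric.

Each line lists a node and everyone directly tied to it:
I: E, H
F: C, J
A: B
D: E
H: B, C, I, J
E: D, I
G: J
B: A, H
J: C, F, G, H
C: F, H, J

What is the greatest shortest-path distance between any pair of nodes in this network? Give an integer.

5

Eccentricity of each node (its greatest distance to any other): A:5, B:4, C:4, D:5, E:4, F:5, G:5, H:3, I:3, J:4.
The maximum eccentricity is 5, realized for instance by the pair F–D via F – J – H – I – E – D. So the diameter is 5.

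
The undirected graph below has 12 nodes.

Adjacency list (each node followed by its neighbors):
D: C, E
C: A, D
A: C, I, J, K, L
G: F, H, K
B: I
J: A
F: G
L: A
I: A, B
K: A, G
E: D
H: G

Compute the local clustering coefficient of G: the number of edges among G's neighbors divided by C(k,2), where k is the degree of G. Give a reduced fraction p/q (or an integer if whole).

0

G's neighbors: F, H, and K (k = 3).
Possible neighbor pairs: C(3,2) = 3. Edges among them: none → e = 0.
Clustering(G) = 0/3 = 0.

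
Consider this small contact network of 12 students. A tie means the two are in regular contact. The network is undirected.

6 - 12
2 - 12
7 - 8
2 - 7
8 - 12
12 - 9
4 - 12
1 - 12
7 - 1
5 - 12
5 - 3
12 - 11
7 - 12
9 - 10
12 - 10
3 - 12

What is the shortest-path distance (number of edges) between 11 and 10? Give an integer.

One shortest route is 11 – 12 – 10, which uses 2 edges, and 11 and 10 are not directly tied, so nothing shorter exists. So d(11,10) = 2.

2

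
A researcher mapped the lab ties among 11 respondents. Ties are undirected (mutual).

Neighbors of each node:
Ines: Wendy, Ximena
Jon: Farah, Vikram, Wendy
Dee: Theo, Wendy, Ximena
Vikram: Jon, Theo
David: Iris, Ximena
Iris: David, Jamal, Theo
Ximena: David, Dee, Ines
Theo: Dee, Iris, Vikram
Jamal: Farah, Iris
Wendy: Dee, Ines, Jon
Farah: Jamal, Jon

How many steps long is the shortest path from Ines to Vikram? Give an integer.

One shortest route is Ines – Wendy – Jon – Vikram, which uses 3 edges, and at distance 2 from Ines we only reach {David, Dee, Jon}, which does not include Vikram. So d(Ines,Vikram) = 3.

3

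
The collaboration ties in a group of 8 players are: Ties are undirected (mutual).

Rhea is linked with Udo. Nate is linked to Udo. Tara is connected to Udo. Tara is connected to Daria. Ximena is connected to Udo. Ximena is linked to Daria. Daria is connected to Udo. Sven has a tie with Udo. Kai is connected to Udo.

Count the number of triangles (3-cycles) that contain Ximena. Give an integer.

Ximena's neighbors: Daria and Udo.
Neighbor pairs that are themselves tied: Ximena–Daria–Udo. Each forms one triangle with Ximena, for 1 in total.

1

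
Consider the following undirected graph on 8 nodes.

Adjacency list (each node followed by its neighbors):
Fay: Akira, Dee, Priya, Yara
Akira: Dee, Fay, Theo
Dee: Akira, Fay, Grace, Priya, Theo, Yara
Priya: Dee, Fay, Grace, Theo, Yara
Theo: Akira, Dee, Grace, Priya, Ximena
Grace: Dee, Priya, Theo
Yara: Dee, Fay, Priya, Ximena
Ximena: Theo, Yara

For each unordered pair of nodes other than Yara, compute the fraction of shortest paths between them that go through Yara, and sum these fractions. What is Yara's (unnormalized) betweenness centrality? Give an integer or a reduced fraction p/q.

2

Pairs whose geodesics pass through Yara — Dee–Ximena: 1/2; Fay–Ximena: 1; Priya–Ximena: 1/2.
All other pairs contribute 0.
Summing the contributions gives betweenness(Yara) = 2.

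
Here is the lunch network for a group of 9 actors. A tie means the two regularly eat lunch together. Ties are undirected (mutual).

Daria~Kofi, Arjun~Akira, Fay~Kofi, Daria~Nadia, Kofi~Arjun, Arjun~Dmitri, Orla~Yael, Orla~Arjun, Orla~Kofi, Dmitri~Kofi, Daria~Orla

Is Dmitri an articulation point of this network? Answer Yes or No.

Even without Dmitri, every remaining node can still reach every other (the residual graph is connected), so Dmitri is not a cut vertex.

No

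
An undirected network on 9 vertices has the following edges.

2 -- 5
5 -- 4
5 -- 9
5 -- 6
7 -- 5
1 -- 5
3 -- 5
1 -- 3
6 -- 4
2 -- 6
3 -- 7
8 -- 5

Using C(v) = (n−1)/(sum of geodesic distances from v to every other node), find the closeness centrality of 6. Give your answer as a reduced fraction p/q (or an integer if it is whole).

8/13

Distances from 6: 1:2, 2:1, 3:2, 4:1, 5:1, 7:2, 8:2, 9:2. Sum = 13.
n = 9, so closeness = 8/13.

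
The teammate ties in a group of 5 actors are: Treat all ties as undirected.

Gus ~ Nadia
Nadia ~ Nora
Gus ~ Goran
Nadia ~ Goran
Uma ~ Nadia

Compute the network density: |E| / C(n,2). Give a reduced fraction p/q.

1/2

There are 5 edges and 5 nodes, so the maximum possible is C(5,2) = 10.
Density = 5/10 = 1/2.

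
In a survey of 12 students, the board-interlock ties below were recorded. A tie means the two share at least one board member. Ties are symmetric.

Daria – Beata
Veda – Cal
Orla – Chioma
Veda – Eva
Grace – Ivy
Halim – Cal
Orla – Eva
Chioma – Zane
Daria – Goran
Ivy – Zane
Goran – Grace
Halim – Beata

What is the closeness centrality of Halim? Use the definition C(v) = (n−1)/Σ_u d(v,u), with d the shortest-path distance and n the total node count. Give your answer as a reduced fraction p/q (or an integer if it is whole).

11/36

Distances from Halim: Beata:1, Cal:1, Chioma:5, Daria:2, Eva:3, Goran:3, Grace:4, Ivy:5, Orla:4, Veda:2, Zane:6. Sum = 36.
n = 12, so closeness = 11/36.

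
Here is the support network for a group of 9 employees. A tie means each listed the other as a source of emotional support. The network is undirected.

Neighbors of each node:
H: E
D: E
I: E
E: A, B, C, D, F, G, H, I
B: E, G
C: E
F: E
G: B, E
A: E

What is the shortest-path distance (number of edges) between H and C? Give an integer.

2

One shortest route is H – E – C, which uses 2 edges, and H and C are not directly tied, so nothing shorter exists. So d(H,C) = 2.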